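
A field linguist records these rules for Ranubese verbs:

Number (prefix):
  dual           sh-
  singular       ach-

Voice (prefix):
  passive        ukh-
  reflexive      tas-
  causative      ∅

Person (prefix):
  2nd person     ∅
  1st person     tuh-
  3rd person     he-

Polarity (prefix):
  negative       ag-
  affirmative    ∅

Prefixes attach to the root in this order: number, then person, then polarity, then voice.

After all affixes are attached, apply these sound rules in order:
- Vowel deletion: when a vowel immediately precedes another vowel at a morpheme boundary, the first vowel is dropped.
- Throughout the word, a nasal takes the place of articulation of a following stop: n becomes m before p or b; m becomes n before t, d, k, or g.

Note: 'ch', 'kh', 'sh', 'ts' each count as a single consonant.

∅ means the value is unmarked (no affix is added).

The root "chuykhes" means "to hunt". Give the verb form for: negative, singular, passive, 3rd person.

ukhaghachchuykhes

Attach number singular ach- → achchuykhes.
Attach person 3rd person he- → heachchuykhes.
Attach polarity negative ag- → agheachchuykhes.
Attach voice passive ukh- → ukhagheachchuykhes.
Apply vowel deletion: ukhagheachchuykhes → ukhaghachchuykhes.
Nasal assimilation: no change.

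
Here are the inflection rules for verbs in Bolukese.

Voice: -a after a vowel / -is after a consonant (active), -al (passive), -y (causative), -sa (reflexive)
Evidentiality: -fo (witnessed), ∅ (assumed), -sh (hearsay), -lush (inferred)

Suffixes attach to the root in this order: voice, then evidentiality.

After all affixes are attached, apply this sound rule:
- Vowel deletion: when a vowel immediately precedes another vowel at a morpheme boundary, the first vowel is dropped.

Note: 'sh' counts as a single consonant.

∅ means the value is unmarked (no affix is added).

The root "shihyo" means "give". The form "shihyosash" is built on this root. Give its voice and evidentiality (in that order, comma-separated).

reflexive, hearsay

Segment: shihyo-sa-sh.
voice: -sa → reflexive.
evidentiality: -sh → hearsay.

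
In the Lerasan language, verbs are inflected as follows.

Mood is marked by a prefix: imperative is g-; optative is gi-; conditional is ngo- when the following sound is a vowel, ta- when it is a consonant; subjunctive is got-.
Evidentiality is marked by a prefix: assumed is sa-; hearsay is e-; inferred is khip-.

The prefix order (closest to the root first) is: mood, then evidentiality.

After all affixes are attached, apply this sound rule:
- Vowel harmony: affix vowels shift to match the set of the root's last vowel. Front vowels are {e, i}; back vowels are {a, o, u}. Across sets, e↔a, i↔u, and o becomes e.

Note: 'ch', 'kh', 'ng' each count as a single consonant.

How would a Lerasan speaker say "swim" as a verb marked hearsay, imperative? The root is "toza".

agtoza

Attach mood imperative g- → gtoza.
Attach evidentiality hearsay e- → egtoza.
Apply vowel harmony: egtoza → agtoza.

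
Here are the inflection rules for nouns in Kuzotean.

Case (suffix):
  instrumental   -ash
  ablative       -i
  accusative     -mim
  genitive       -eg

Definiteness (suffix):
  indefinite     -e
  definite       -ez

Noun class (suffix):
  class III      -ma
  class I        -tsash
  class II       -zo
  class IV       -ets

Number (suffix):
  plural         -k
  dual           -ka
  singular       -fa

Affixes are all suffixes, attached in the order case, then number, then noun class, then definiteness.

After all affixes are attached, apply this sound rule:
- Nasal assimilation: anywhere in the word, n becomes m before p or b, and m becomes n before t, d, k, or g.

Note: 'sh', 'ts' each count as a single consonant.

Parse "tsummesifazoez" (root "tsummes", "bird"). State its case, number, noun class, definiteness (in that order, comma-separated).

ablative, singular, class II, definite

Segment: tsummes-i-fa-zo-ez.
case: -i → ablative.
number: -fa → singular.
noun class: -zo → class II.
definiteness: -ez → definite.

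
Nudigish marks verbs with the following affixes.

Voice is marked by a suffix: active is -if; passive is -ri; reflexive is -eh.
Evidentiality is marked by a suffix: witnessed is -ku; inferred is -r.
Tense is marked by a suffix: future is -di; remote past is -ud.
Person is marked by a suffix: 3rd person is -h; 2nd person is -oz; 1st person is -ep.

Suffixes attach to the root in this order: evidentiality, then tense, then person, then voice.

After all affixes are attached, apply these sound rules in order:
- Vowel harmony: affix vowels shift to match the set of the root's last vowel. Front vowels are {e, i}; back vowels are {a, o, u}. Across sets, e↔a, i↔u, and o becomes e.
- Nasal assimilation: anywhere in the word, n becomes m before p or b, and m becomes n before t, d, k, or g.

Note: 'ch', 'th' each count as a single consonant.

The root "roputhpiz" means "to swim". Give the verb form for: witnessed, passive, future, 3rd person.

Attach evidentiality witnessed -ku → roputhpizku.
Attach tense future -di → roputhpizkudi.
Attach person 3rd person -h → roputhpizkudih.
Attach voice passive -ri → roputhpizkudihri.
Apply vowel harmony: roputhpizkudihri → roputhpizkidihri.
Nasal assimilation: no change.

roputhpizkidihri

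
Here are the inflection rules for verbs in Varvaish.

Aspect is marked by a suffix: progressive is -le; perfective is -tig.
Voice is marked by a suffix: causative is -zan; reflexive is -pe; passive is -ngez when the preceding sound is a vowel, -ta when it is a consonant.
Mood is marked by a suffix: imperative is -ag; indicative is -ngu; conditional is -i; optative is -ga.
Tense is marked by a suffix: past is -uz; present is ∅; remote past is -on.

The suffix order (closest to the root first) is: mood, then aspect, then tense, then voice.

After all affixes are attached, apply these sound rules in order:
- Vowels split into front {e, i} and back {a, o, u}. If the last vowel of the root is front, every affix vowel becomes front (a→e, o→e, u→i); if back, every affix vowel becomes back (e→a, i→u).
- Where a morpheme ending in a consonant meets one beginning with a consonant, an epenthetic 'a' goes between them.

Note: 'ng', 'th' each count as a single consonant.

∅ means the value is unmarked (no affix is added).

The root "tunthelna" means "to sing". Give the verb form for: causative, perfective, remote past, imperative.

tunthelnaagatugonazan

Attach mood imperative -ag → tunthelnaag.
Attach aspect perfective -tig → tunthelnaagtig.
Attach tense remote past -on → tunthelnaagtigon.
Attach voice causative -zan → tunthelnaagtigonzan.
Apply vowel harmony: tunthelnaagtigonzan → tunthelnaagtugonzan.
Apply epenthesis: tunthelnaagtugonzan → tunthelnaagatugonazan.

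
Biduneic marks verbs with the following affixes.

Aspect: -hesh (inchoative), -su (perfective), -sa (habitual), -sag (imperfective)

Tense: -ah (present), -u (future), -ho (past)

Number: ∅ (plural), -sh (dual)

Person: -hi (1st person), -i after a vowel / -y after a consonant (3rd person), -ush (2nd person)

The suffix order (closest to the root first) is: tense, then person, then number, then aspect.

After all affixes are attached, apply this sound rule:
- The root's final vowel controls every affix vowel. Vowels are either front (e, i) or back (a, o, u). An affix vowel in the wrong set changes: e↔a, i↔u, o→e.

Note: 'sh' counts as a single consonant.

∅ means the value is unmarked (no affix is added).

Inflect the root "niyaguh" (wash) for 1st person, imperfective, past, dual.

Attach tense past -ho → niyaguhho.
Attach person 1st person -hi → niyaguhhohi.
Attach number dual -sh → niyaguhhohish.
Attach aspect imperfective -sag → niyaguhhohishsag.
Apply vowel harmony: niyaguhhohishsag → niyaguhhohushsag.

niyaguhhohushsag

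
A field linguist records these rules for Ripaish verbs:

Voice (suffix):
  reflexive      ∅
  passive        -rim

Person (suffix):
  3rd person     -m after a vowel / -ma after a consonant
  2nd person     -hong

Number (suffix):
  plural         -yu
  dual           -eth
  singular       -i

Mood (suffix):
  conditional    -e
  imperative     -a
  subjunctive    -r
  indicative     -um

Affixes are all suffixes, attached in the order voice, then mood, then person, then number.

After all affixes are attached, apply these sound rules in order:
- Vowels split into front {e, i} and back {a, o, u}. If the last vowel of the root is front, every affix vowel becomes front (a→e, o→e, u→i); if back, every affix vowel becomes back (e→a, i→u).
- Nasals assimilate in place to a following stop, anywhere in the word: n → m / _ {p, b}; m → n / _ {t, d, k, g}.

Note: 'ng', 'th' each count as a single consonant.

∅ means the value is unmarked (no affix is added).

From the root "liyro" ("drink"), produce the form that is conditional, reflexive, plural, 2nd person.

voice = reflexive: zero marking, form stays liyro.
Attach mood conditional -e → liyroe.
Attach person 2nd person -hong → liyroehong.
Attach number plural -yu → liyroehongyu.
Apply vowel harmony: liyroehongyu → liyroahongyu.
Nasal assimilation: no change.

liyroahongyu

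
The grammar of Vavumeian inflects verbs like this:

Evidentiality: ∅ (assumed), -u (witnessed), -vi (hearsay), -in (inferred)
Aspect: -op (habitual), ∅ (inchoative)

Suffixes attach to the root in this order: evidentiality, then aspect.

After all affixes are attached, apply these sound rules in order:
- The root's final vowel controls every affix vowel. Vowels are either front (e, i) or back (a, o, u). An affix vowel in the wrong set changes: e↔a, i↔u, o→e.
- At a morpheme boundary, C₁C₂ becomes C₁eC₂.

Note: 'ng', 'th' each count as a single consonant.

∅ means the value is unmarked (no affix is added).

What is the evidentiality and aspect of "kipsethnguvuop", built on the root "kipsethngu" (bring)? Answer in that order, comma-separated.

Segment: kipsethngu-vi-op.
evidentiality: -vi → hearsay.
aspect: -op → habitual.

hearsay, habitual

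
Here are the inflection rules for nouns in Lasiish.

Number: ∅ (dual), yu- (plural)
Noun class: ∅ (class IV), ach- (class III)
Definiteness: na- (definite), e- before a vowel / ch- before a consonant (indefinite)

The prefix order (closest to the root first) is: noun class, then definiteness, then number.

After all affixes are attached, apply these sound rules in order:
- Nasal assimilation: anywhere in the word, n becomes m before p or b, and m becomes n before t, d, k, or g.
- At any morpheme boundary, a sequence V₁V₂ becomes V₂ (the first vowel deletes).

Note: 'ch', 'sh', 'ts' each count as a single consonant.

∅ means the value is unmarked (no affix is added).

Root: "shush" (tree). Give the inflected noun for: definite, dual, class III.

nachshush

Attach noun class class III ach- → achshush.
Attach definiteness definite na- → naachshush.
number = dual: zero marking, form stays naachshush.
Nasal assimilation: no change.
Apply vowel deletion: naachshush → nachshush.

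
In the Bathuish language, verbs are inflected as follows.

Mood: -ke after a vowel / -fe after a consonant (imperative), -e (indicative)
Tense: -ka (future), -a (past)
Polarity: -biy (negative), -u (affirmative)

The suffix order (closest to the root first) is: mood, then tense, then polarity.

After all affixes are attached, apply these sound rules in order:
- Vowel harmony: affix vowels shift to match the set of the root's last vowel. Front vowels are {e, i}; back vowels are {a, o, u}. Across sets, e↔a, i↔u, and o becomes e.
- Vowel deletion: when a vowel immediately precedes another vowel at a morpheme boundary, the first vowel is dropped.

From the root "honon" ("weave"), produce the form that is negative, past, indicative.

hononabuy

Attach mood indicative -e → honone.
Attach tense past -a → hononea.
Attach polarity negative -biy → hononeabiy.
Apply vowel harmony: hononeabiy → hononaabuy.
Apply vowel deletion: hononaabuy → hononabuy.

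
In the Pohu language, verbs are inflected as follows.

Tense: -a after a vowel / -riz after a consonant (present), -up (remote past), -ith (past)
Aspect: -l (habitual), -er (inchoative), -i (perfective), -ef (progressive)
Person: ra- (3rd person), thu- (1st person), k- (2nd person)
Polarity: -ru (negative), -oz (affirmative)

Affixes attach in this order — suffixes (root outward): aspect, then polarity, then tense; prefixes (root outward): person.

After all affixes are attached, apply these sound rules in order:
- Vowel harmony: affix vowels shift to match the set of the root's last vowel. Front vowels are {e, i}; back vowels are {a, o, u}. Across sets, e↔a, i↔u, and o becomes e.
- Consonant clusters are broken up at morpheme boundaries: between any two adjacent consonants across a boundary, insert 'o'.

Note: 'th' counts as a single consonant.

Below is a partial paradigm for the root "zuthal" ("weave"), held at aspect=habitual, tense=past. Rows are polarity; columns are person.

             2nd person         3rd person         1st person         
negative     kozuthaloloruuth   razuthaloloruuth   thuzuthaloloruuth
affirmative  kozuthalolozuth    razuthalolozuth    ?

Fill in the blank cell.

thuzuthalolozuth

Attach aspect habitual -l → zuthall.
Attach person 1st person thu- → thuzuthall.
Attach polarity affirmative -oz → thuzuthalloz.
Attach tense past -ith → thuzuthallozith.
Apply vowel harmony: thuzuthallozith → thuzuthallozuth.
Apply epenthesis: thuzuthallozuth → thuzuthalolozuth.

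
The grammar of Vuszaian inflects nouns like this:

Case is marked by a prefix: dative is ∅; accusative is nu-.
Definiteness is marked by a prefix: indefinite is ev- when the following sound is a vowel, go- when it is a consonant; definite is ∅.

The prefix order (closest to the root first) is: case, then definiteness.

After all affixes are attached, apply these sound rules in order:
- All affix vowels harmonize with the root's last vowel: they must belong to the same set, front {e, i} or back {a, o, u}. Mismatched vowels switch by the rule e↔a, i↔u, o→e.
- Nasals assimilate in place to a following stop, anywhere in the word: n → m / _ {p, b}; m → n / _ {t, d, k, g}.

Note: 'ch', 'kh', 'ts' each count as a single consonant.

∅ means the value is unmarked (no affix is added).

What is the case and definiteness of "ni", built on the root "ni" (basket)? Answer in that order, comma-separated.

dative, definite

Segment: ni.
case: ∅ → dative.
definiteness: ∅ → definite.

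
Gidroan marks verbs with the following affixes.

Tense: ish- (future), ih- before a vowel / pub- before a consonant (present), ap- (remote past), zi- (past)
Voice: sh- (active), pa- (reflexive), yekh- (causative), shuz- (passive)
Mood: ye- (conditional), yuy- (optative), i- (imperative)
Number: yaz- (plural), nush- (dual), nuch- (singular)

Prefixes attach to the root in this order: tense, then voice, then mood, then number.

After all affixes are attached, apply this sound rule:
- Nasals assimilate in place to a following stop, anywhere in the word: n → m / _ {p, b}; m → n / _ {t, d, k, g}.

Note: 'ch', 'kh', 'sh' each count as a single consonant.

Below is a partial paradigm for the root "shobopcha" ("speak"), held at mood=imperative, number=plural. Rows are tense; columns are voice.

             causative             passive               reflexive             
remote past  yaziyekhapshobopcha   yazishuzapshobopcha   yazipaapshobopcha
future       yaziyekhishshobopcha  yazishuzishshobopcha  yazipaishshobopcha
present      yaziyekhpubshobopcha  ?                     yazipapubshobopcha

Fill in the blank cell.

Attach tense present pub- (before consonant 'sh') → pubshobopcha.
Attach voice passive shuz- → shuzpubshobopcha.
Attach mood imperative i- → ishuzpubshobopcha.
Attach number plural yaz- → yazishuzpubshobopcha.
Nasal assimilation: no change.

yazishuzpubshobopcha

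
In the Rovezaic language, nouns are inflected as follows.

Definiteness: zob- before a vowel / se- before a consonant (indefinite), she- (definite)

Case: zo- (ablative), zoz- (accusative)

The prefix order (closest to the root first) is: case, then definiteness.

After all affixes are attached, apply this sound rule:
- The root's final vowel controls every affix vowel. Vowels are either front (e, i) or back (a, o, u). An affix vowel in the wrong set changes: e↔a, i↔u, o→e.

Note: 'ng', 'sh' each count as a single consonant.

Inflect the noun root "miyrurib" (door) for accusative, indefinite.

Attach case accusative zoz- → zozmiyrurib.
Attach definiteness indefinite se- (before consonant 'z') → sezozmiyrurib.
Apply vowel harmony: sezozmiyrurib → sezezmiyrurib.

sezezmiyrurib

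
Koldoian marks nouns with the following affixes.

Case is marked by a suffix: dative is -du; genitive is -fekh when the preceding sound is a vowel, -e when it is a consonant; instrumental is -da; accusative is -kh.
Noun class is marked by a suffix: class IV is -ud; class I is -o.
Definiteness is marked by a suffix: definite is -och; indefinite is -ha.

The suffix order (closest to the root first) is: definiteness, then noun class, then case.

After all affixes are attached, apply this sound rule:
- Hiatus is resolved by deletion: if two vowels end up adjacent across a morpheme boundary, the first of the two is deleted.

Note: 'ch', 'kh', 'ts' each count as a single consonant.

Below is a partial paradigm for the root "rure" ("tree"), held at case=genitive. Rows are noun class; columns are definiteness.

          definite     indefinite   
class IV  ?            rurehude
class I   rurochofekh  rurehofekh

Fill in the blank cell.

Attach definiteness definite -och → rureoch.
Attach noun class class IV -ud → rureochud.
Attach case genitive -e (after consonant 'd') → rureochude.
Apply vowel deletion: rureochude → rurochude.

rurochude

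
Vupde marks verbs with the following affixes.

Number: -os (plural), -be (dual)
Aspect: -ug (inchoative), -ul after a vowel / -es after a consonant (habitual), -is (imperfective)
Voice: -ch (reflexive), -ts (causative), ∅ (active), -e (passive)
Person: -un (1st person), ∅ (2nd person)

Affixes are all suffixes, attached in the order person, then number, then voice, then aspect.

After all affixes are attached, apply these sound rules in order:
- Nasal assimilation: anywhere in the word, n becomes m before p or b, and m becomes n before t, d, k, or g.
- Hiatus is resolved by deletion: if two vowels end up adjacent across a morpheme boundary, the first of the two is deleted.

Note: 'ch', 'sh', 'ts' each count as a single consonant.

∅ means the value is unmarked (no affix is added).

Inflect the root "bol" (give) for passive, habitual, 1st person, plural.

Attach person 1st person -un → bolun.
Attach number plural -os → bolunos.
Attach voice passive -e → bolunose.
Attach aspect habitual -ul (after vowel 'e') → bolunoseul.
Nasal assimilation: no change.
Apply vowel deletion: bolunoseul → bolunosul.

bolunosul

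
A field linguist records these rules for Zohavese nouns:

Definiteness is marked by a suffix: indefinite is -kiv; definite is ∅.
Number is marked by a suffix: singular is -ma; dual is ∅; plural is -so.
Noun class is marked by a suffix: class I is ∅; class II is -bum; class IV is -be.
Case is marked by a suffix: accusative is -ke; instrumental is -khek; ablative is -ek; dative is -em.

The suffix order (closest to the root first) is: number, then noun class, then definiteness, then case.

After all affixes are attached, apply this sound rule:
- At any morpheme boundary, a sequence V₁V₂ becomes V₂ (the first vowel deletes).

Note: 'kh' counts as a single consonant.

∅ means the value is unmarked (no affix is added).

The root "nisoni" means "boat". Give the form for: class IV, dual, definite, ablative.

number = dual: zero marking, form stays nisoni.
Attach noun class class IV -be → nisonibe.
definiteness = definite: zero marking, form stays nisonibe.
Attach case ablative -ek → nisonibeek.
Apply vowel deletion: nisonibeek → nisonibek.

nisonibek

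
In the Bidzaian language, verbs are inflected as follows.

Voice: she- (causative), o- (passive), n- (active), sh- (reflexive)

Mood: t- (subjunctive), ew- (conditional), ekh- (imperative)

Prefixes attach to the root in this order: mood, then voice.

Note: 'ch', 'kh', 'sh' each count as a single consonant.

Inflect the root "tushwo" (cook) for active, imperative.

nekhtushwo

Attach mood imperative ekh- → ekhtushwo.
Attach voice active n- → nekhtushwo.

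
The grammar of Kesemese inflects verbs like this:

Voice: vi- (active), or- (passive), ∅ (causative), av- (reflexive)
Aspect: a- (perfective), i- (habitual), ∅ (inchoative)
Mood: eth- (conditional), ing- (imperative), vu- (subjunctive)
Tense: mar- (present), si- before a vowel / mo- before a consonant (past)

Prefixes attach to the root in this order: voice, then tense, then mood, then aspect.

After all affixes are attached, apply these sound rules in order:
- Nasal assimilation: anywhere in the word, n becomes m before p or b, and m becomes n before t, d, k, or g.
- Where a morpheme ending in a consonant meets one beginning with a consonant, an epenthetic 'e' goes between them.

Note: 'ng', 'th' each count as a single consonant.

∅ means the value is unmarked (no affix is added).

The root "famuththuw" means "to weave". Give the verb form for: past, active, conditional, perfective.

aethemovifamuththuw

Attach voice active vi- → vifamuththuw.
Attach tense past mo- (before consonant 'v') → movifamuththuw.
Attach mood conditional eth- → ethmovifamuththuw.
Attach aspect perfective a- → aethmovifamuththuw.
Nasal assimilation: no change.
Apply epenthesis: aethmovifamuththuw → aethemovifamuththuw.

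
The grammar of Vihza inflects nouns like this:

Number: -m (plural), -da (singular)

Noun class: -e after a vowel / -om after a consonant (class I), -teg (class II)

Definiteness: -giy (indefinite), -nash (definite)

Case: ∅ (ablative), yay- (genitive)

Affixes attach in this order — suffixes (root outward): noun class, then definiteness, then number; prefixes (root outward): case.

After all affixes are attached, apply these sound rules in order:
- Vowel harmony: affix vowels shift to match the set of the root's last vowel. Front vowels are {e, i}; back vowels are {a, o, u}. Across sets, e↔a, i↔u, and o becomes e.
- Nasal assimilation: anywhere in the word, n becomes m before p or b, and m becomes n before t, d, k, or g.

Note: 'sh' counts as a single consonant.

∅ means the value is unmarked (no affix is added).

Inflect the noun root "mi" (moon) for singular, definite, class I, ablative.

mieneshde

Attach noun class class I -e (after vowel 'i') → mie.
case = ablative: zero marking, form stays mie.
Attach definiteness definite -nash → mienash.
Attach number singular -da → mienashda.
Apply vowel harmony: mienashda → mieneshde.
Nasal assimilation: no change.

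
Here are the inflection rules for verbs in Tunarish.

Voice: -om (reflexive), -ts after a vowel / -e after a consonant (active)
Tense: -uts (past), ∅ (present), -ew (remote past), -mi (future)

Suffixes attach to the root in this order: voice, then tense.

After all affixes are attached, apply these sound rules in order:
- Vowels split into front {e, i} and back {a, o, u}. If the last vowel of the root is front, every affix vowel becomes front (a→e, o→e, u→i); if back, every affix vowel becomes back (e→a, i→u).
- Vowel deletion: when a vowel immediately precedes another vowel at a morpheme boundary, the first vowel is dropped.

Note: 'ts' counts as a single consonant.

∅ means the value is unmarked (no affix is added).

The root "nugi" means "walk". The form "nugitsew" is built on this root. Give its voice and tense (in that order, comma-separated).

Segment: nugi-ts-ew.
voice: -ts/e → active.
tense: -ew → remote past.

active, remote past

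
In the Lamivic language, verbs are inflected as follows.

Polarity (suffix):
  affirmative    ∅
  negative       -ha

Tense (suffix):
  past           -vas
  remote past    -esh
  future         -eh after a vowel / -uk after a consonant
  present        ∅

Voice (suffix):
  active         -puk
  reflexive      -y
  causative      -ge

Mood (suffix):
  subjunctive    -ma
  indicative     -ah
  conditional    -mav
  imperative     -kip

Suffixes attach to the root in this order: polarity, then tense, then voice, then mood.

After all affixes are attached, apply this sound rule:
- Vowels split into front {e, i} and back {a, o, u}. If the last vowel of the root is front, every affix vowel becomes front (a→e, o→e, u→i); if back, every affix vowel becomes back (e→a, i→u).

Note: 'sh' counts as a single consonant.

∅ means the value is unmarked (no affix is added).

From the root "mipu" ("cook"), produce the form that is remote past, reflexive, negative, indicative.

mipuhaashyah

Attach polarity negative -ha → mipuha.
Attach tense remote past -esh → mipuhaesh.
Attach voice reflexive -y → mipuhaeshy.
Attach mood indicative -ah → mipuhaeshyah.
Apply vowel harmony: mipuhaeshyah → mipuhaashyah.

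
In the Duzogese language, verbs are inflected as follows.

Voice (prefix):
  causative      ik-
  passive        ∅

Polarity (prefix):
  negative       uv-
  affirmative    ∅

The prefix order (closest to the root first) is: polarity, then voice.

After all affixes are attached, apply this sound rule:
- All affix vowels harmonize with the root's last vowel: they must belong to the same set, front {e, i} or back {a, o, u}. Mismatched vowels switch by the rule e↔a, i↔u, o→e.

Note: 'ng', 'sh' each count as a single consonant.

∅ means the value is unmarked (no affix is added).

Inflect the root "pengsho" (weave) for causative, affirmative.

polarity = affirmative: zero marking, form stays pengsho.
Attach voice causative ik- → ikpengsho.
Apply vowel harmony: ikpengsho → ukpengsho.

ukpengsho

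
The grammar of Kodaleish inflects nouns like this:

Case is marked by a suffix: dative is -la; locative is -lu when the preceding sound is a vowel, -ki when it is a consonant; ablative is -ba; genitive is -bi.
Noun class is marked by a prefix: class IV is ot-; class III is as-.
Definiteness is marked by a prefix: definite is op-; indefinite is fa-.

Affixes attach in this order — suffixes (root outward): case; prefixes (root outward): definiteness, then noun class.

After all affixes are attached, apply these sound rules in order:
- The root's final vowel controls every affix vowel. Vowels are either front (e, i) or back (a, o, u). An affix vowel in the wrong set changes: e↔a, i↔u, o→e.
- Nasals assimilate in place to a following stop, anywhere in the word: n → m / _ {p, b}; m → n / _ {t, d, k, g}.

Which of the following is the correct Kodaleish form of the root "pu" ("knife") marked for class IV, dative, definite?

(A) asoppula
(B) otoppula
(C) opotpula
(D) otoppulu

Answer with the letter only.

B

Attach case dative -la → pula.
Attach definiteness definite op- → oppula.
Attach noun class class IV ot- → otoppula.
Vowel harmony: no change.
Nasal assimilation: no change.
So the correct form is otoppula, option (B).
(A) asoppula is wrong: it uses class III instead of class IV for noun class.
(C) opotpula is wrong: it has the affixes in the wrong order.
(D) otoppulu is wrong: it uses locative instead of dative for case.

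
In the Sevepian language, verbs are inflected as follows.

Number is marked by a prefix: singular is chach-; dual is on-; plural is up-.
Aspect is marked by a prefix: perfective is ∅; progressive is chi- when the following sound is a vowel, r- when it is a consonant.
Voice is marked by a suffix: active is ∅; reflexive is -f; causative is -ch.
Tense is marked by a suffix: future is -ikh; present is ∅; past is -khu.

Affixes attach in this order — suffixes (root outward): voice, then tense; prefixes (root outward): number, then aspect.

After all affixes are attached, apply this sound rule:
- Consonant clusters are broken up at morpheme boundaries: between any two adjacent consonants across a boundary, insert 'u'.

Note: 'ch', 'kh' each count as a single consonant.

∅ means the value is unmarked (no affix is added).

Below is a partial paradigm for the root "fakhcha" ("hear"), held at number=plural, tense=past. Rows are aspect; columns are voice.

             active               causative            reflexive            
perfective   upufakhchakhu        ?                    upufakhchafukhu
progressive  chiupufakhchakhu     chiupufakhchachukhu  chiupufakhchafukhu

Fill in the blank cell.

upufakhchachukhu

Attach number plural up- → upfakhcha.
Attach voice causative -ch → upfakhchach.
Attach tense past -khu → upfakhchachkhu.
aspect = perfective: zero marking, form stays upfakhchachkhu.
Apply epenthesis: upfakhchachkhu → upufakhchachukhu.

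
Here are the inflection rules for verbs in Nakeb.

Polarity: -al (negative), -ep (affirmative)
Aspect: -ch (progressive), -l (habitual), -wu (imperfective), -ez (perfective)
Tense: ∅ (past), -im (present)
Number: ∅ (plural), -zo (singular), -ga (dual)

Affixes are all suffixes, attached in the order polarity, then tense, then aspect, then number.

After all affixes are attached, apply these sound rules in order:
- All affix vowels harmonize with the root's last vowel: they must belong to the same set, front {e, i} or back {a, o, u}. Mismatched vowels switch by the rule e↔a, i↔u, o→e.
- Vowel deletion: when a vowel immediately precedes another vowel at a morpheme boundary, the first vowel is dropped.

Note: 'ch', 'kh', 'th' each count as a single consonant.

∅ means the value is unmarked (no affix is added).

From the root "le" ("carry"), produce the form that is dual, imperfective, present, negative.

Attach polarity negative -al → leal.
Attach tense present -im → lealim.
Attach aspect imperfective -wu → lealimwu.
Attach number dual -ga → lealimwuga.
Apply vowel harmony: lealimwuga → leelimwige.
Apply vowel deletion: leelimwige → lelimwige.

lelimwige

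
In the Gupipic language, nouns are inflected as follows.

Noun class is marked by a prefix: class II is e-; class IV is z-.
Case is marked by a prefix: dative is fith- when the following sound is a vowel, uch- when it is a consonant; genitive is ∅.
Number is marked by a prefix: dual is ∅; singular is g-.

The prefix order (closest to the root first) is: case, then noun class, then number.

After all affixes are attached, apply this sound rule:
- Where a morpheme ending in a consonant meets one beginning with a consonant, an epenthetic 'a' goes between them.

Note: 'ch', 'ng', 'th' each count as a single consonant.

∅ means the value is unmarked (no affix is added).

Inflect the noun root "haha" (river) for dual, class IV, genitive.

zahaha

case = genitive: zero marking, form stays haha.
Attach noun class class IV z- → zhaha.
number = dual: zero marking, form stays zhaha.
Apply epenthesis: zhaha → zahaha.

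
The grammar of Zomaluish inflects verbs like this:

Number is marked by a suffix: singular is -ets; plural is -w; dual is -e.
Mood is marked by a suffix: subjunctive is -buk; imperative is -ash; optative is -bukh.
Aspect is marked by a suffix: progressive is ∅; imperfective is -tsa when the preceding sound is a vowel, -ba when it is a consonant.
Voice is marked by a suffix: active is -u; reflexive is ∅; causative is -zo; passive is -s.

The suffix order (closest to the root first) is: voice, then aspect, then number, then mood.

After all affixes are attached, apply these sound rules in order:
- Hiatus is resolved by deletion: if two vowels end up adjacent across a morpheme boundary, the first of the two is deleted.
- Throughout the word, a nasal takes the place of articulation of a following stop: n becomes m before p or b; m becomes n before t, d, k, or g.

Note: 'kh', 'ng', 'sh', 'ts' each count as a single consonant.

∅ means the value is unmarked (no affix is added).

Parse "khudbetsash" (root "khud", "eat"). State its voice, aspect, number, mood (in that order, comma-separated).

Segment: khud-ba-ets-ash.
voice: ∅ → reflexive.
aspect: -tsa/ba → imperfective.
number: -ets → singular.
mood: -ash → imperative.

reflexive, imperfective, singular, imperative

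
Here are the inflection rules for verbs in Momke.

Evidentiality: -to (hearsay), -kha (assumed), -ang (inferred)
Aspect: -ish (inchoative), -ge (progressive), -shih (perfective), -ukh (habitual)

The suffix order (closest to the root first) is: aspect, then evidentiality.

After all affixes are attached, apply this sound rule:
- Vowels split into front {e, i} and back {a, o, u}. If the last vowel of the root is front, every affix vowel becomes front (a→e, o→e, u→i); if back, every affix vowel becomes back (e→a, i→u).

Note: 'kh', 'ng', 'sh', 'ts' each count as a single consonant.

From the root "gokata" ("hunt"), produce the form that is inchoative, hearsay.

Attach aspect inchoative -ish → gokataish.
Attach evidentiality hearsay -to → gokataishto.
Apply vowel harmony: gokataishto → gokataushto.

gokataushto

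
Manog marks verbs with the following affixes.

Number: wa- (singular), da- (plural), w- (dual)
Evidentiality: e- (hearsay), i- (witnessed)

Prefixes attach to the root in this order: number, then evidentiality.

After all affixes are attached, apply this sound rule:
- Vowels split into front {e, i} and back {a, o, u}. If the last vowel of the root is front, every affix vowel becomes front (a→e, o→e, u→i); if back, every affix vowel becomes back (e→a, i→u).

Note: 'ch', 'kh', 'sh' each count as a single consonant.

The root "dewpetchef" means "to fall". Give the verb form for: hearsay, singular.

Attach number singular wa- → wadewpetchef.
Attach evidentiality hearsay e- → ewadewpetchef.
Apply vowel harmony: ewadewpetchef → ewedewpetchef.

ewedewpetchef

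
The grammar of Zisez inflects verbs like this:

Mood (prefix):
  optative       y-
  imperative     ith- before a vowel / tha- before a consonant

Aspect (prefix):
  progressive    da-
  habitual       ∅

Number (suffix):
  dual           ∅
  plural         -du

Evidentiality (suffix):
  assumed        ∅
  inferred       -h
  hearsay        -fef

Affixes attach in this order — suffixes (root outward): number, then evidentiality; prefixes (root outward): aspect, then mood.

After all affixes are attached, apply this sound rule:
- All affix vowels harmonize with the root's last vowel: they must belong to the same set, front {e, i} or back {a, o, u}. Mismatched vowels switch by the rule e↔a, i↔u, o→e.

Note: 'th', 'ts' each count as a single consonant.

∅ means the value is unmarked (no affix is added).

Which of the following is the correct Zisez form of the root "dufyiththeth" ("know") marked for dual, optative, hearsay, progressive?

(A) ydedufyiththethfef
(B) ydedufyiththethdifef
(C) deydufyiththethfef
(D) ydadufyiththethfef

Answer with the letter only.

A

number = dual: zero marking, form stays dufyiththeth.
Attach aspect progressive da- → dadufyiththeth.
Attach evidentiality hearsay -fef → dadufyiththethfef.
Attach mood optative y- → ydadufyiththethfef.
Apply vowel harmony: ydadufyiththethfef → ydedufyiththethfef.
So the correct form is ydedufyiththethfef, option (A).
(B) ydedufyiththethdifef is wrong: it uses plural instead of dual for number.
(D) ydadufyiththethfef is wrong: it fails to apply the sound rule(s).
(C) deydufyiththethfef is wrong: it has the affixes in the wrong order.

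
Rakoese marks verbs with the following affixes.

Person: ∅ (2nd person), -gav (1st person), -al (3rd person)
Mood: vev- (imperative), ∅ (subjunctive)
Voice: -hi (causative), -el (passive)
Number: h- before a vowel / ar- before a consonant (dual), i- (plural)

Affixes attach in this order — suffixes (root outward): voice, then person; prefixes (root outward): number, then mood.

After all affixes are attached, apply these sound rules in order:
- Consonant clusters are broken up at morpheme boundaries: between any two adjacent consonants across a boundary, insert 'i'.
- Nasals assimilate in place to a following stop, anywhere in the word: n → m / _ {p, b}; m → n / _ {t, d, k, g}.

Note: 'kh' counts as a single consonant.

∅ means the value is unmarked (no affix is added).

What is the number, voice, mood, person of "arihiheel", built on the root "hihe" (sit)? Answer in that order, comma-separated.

dual, passive, subjunctive, 2nd person

Segment: ar-hihe-el.
number: h/ar- → dual.
voice: -el → passive.
mood: ∅ → subjunctive.
person: ∅ → 2nd person.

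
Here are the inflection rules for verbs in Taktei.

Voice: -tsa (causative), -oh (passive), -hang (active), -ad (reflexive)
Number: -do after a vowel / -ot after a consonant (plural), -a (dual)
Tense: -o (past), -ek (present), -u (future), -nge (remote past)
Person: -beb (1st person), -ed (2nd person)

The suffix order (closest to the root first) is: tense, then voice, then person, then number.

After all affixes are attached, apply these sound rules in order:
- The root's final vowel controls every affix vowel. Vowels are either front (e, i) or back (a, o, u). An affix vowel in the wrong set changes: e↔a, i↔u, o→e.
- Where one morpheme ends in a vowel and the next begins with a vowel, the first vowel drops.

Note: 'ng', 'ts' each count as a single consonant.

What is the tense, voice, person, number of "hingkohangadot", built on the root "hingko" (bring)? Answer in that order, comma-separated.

past, active, 2nd person, plural

Segment: hingko-o-hang-ed-ot.
tense: -o → past.
voice: -hang → active.
person: -ed → 2nd person.
number: -do/ot → plural.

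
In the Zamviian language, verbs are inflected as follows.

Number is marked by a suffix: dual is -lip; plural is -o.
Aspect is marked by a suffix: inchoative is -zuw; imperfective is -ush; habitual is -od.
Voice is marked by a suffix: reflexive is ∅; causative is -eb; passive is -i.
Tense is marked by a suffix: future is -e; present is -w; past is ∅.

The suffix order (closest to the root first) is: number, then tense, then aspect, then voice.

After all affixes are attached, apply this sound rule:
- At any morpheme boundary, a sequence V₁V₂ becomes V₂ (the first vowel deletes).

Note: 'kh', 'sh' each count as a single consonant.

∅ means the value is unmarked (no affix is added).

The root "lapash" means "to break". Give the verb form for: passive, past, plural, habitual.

Attach number plural -o → lapasho.
tense = past: zero marking, form stays lapasho.
Attach aspect habitual -od → lapashood.
Attach voice passive -i → lapashoodi.
Apply vowel deletion: lapashoodi → lapashodi.

lapashodi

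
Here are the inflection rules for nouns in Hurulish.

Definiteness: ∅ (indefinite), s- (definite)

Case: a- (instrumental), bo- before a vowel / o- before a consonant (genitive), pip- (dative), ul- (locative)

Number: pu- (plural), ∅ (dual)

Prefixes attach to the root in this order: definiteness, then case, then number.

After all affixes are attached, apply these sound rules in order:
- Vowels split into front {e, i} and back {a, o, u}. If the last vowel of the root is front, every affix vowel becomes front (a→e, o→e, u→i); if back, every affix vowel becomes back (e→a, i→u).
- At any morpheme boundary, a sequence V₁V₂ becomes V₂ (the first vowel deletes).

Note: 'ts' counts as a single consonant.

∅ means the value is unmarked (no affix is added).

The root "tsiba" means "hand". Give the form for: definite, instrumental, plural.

pastsiba

Attach definiteness definite s- → stsiba.
Attach case instrumental a- → astsiba.
Attach number plural pu- → puastsiba.
Vowel harmony: no change.
Apply vowel deletion: puastsiba → pastsiba.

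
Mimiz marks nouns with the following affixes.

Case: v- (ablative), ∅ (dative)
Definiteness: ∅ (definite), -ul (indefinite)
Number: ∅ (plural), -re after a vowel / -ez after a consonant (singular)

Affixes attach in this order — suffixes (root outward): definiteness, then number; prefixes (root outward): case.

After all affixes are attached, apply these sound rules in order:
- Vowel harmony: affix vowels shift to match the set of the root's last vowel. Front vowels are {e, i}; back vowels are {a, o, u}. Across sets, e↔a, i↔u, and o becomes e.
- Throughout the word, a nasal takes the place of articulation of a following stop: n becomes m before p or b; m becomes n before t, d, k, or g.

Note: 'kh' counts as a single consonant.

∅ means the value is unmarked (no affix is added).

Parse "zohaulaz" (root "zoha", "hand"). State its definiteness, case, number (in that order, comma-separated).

indefinite, dative, singular

Segment: zoha-ul-ez.
definiteness: -ul → indefinite.
case: ∅ → dative.
number: -re/ez → singular.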